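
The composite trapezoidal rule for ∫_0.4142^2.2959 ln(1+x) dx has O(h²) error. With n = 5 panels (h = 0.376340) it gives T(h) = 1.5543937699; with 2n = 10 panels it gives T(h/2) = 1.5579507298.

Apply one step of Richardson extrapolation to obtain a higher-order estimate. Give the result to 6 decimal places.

1.559136

With r = 2 the leading error scales as h^2, so the weight is 2^2 = 4.
4 × 1.5579507298 = 6.2318029192; 6.2318029192 − 1.5543937699 = 4.6774091493
(4 × 1.5579507298 − 1.5543937699)/(4 − 1) = 1.5591363831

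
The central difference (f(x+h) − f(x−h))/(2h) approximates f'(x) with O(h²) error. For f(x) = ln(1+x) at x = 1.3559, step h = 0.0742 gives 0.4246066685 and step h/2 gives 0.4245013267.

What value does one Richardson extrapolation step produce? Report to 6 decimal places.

Error is O(h^2); halving h shrinks it by 2^2 = 4.
2^2·A(h/2) = 1.6980053068; minus A(h) gives 1.2733986383.
1.2733986383 ÷ 3 = 0.4244662128
Gap between inputs: 1.053e-04; correction applied: −0.0000351139.

0.424466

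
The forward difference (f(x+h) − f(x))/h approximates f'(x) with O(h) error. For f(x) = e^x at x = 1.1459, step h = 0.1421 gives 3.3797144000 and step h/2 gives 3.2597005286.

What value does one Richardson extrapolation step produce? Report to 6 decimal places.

Error is O(h^1); halving h shrinks it by 2^1 = 2.
2×3.2597005286 − 3.3797144000 = 3.1396866572
(2×3.2597005286 − 3.3797144000)/(2 − 1) = 3.1396866572
Shift from A(h/2): −0.1200138714.

3.139687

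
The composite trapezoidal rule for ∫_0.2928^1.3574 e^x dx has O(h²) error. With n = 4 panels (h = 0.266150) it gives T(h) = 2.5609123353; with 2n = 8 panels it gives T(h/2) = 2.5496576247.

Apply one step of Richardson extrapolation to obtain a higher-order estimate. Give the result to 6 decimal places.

2.545906

r = 2, so 2^r = 4.
Numerator 4 × A(h/2) − A(h) = 4 × 2.5496576247 − 2.5609123353 = 7.6377181635
Divide by 2^2 − 1 = 3.
So the Richardson estimate is 2.5459060545.
Gap between inputs: 1.125e-02; correction applied: −0.0037515702.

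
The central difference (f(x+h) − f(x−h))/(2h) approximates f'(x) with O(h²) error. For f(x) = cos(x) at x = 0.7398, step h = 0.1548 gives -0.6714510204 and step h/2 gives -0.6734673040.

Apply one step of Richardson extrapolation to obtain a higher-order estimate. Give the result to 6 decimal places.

-0.674139

r = 2: numerator weight 4, denominator 3.
Difference of the inputs: -0.6734673040 − (-0.6714510204) = -0.0020162836
Correction (A(h/2) − A(h))/(4 − 1) = (-0.0020162836)/3 = -0.0006720945
R = A(h/2) + (A(h/2) − A(h))/3 = -0.6734673040 − 0.0006720945 = -0.6741393985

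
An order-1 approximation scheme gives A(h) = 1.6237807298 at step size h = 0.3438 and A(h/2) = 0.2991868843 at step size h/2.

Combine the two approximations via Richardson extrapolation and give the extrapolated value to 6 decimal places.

-1.025407

Order 1 gives 2^r = 2 and 2^r − 1 = 1.
Weighted: 0.5983737686 − 1.6237807298 = -1.0254069612
Extrapolated: (-1.0254069612) / 1 = -1.0254069612
Gap between inputs: 1.325e+00; correction applied: −1.3245938455.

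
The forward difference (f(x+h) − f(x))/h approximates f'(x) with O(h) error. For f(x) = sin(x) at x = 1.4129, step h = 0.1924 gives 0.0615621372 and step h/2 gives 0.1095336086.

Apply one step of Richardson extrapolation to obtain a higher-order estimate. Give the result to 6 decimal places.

0.157505

With r = 1 the leading error scales as h^1, so the weight is 2^1 = 2.
2*0.1095336086 = 0.2190672172; 0.2190672172 − 0.0615621372 = 0.1575050800
Divide by 2^1 − 1 = 1.
R = 0.1575050800/1 = 0.1575050800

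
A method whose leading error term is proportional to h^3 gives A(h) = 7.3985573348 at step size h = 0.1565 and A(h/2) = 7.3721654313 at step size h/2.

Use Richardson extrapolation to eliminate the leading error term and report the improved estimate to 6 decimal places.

7.368395

Error is O(h^3); halving h shrinks it by 2^3 = 8.
Top: 8(7.3721654313) − (7.3985573348) = 51.5787661156
51.5787661156 ÷ 7 = 7.3683951594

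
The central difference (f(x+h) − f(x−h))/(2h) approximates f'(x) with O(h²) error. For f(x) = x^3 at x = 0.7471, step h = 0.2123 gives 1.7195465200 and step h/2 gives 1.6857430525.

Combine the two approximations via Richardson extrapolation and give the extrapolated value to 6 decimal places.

Error is O(h^2); halving h shrinks it by 2^2 = 4.
Weighted: 6.7429722100 − 1.7195465200 = 5.0234256900
Divide by 2^2 − 1 = 3.
(4·1.6857430525 − 1.7195465200)/(4 − 1) = 1.6744752300
Gap between inputs: 3.380e-02; correction applied: −0.0112678225.

1.674475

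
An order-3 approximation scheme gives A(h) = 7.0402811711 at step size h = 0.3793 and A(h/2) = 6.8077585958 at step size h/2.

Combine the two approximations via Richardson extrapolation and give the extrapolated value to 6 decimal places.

6.774541

Order 3 gives 2^r = 8 and 2^r − 1 = 7.
Weighted: 54.4620687664 − 7.0402811711 = 47.4217875953
Divide by 2^3 − 1 = 7.
Extrapolated: 47.4217875953 / 7 = 6.7745410850
Correction |R − A(h/2)| = 3.322e-02; gap |A(h/2) − A(h)| = 2.325e-01.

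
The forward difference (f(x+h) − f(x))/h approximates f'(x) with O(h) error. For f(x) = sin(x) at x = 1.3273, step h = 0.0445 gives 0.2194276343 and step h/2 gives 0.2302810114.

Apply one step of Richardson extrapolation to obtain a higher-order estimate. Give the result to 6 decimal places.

0.241134

Method order is 1; weight 2^1 = 2.
2*0.2302810114 = 0.4605620228; 0.4605620228 − 0.2194276343 = 0.2411343885
Divide by 2^1 − 1 = 1.
0.2411343885 ÷ 1 = 0.2411343885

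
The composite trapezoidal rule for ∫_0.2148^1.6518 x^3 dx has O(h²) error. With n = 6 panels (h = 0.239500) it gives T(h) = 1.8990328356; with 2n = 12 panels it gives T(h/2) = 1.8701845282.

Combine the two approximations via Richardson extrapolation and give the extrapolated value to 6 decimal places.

1.860568

r = 2: numerator weight 4, denominator 3.
4×1.8701845282 − 1.8990328356 = 5.5817052772
Denominator 4 − 1 = 3.
Result: 1.8605684257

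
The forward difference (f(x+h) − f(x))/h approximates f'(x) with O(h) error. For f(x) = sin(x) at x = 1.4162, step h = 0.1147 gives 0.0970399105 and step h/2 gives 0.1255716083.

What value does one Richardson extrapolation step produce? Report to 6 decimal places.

0.154103

Leading term ∝ h^1; use weight 2 = 2^1.
2×0.1255716083 = 0.2511432166; 0.2511432166 − 0.0970399105 = 0.1541033061
R = 0.1541033061/1 = 0.1541033061
Correction |R − A(h/2)| = 2.853e-02; gap |A(h/2) − A(h)| = 2.853e-02.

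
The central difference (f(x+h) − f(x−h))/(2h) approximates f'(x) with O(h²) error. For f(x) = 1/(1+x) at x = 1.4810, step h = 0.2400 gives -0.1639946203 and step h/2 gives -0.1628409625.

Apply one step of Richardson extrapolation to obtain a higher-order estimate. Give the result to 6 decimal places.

-0.162456

Leading term ∝ h^2; use weight 4 = 2^2.
Difference of the inputs: -0.1628409625 − (-0.1639946203) = 0.0011536578
Correction (A(h/2) − A(h))/(4 − 1) = 0.0011536578/3 = 0.0003845526
R = A(h/2) + (A(h/2) − A(h))/3 = -0.1628409625 + 0.0003845526 = -0.1624564099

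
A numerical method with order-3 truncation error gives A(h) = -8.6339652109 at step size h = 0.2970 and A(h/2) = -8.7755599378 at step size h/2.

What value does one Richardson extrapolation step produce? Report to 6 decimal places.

-8.795788

Leading term ∝ h^3; use weight 8 = 2^3.
8*(-8.7755599378) = -70.2044795024; subtract (-8.6339652109) → -61.5705142915
Denominator 8 − 1 = 7.
(8*(-8.7755599378) − (-8.6339652109))/(8 − 1) = -8.7957877559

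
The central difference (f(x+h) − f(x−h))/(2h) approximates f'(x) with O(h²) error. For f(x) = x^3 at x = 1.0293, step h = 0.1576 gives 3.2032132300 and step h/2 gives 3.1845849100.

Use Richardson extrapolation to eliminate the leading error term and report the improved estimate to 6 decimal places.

3.178375

Method order is 2; weight 2^2 = 4.
Top: 4(3.1845849100) − (3.2032132300) = 9.5351264100
Denominator 4 − 1 = 3.
(4×3.1845849100 − 3.2032132300)/(4 − 1) = 3.1783754700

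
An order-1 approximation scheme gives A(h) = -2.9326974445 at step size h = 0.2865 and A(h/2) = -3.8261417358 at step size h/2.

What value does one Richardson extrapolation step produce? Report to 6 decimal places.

Leading term ∝ h^1; use weight 2 = 2^1.
2×(-3.8261417358) − (-2.9326974445) = -4.7195860271
(-4.7195860271) ÷ 1 = -4.7195860271
Gap between inputs: 8.934e-01; correction applied: −0.8934442913.

-4.719586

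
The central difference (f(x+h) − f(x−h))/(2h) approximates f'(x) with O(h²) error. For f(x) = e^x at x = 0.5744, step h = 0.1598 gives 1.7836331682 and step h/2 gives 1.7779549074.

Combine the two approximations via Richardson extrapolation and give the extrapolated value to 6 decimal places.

1.776062

Method order is 2; weight 2^2 = 4.
Numerator 4·A(h/2) − A(h) = 4·1.7779549074 − 1.7836331682 = 5.3281864614
Divide by 2^2 − 1 = 3.
5.3281864614 ÷ 3 = 1.7760621538
Gap between inputs: 5.678e-03; correction applied: −0.0018927536.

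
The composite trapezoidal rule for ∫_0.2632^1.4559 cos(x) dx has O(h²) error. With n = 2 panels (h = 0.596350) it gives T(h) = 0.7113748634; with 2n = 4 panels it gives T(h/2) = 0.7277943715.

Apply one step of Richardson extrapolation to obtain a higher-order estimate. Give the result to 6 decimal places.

Order 2 gives 2^r = 4 and 2^r − 1 = 3.
Weighted: 2.9111774860 − 0.7113748634 = 2.1998026226
2.1998026226 ÷ 3 = 0.7332675409

0.733268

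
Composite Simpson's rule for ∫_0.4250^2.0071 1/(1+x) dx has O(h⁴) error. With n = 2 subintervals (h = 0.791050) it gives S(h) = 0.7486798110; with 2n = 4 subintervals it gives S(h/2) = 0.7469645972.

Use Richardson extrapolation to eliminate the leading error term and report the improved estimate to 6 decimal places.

Leading term ∝ h^4; use weight 16 = 2^4.
Numerator 16×A(h/2) − A(h) = 16×0.7469645972 − 0.7486798110 = 11.2027537442
Denominator 16 − 1 = 15.
R = 11.2027537442/15 = 0.7468502496

0.746850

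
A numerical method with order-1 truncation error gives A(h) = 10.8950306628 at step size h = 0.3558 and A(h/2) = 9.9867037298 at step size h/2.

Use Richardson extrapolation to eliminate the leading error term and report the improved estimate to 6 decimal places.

With r = 1 the leading error scales as h^1, so the weight is 2^1 = 2.
2·9.9867037298 = 19.9734074596; 19.9734074596 − 10.8950306628 = 9.0783767968
Divide by 2^1 − 1 = 1.
(2·9.9867037298 − 10.8950306628)/(2 − 1) = 9.0783767968

9.078377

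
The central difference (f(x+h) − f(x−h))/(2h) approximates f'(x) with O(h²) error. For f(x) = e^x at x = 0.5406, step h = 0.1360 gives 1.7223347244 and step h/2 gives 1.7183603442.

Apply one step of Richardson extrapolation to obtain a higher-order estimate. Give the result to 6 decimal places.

Error is O(h^2); halving h shrinks it by 2^2 = 4.
4×1.7183603442 − 1.7223347244 = 5.1511066524
Extrapolated: 5.1511066524 / 3 = 1.7170355508

1.717036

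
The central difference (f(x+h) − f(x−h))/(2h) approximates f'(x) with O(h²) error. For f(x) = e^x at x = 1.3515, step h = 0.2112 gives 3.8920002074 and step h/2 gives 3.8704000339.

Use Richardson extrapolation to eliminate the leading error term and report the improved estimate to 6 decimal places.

The method has order 2: 2^2 = 4.
Numerator 4×A(h/2) − A(h) = 4×3.8704000339 − 3.8920002074 = 11.5895999282
(4×3.8704000339 − 3.8920002074)/(4 − 1) = 3.8631999761
Gap between inputs: 2.160e-02; correction applied: −0.0072000578.

3.863200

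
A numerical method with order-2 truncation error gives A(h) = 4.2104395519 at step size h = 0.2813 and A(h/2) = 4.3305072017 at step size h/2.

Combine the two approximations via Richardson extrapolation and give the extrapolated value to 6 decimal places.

4.370530

r = 2: numerator weight 4, denominator 3.
2^2×A(h/2) = 17.3220288068; minus A(h) gives 13.1115892549.
Divide by 2^2 − 1 = 3.
Extrapolated: 13.1115892549 / 3 = 4.3705297516
Correction |R − A(h/2)| = 4.002e-02; gap |A(h/2) − A(h)| = 1.201e-01.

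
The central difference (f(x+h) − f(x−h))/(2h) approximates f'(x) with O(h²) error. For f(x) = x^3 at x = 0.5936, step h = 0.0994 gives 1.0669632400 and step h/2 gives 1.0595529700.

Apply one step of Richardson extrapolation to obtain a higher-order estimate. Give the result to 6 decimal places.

Order 2 gives 2^r = 4 and 2^r − 1 = 3.
4×1.0595529700 = 4.2382118800; subtract 1.0669632400 → 3.1712486400
Divide by 2^2 − 1 = 3.
(4×1.0595529700 − 1.0669632400)/(4 − 1) = 1.0570828800
Shift from A(h/2): −0.0024700900.

1.057083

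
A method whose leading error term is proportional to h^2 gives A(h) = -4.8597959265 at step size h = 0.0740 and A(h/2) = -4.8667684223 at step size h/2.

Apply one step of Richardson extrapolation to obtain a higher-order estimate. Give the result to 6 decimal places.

-4.869093

r = 2, so 2^r = 4.
4*(-4.8667684223) = -19.4670736892; (-19.4670736892) − (-4.8597959265) = -14.6072777627
Denominator 4 − 1 = 3.
Extrapolated: (-14.6072777627) / 3 = -4.8690925876
Shift from A(h/2): −0.0023241653.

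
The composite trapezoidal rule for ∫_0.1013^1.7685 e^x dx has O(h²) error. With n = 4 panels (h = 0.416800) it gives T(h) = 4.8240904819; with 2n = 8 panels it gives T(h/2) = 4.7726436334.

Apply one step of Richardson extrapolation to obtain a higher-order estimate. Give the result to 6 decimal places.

4.755495

Error is O(h^2); halving h shrinks it by 2^2 = 4.
Numerator 4*A(h/2) − A(h) = 4*4.7726436334 − 4.8240904819 = 14.2664840517
Divide by 2^2 − 1 = 3.
14.2664840517 ÷ 3 = 4.7554946839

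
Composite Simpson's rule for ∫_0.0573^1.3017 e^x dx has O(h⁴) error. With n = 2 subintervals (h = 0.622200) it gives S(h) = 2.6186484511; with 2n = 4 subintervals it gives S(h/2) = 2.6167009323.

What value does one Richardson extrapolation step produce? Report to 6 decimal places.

r = 4: numerator weight 16, denominator 15.
16*2.6167009323 = 41.8672149168; 41.8672149168 − 2.6186484511 = 39.2485664657
Divide by 2^4 − 1 = 15.
(16*2.6167009323 − 2.6186484511)/(16 − 1) = 2.6165710977
Shift from A(h/2): −0.0001298346.

2.616571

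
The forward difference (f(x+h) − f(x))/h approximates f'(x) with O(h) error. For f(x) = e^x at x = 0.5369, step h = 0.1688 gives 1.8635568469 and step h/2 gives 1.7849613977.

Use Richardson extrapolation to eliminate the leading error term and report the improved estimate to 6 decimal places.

With r = 1 the leading error scales as h^1, so the weight is 2^1 = 2.
2 × 1.7849613977 = 3.5699227954; 3.5699227954 − 1.8635568469 = 1.7063659485
Divide by 2^1 − 1 = 1.
(2 × 1.7849613977 − 1.8635568469)/(2 − 1) = 1.7063659485

1.706366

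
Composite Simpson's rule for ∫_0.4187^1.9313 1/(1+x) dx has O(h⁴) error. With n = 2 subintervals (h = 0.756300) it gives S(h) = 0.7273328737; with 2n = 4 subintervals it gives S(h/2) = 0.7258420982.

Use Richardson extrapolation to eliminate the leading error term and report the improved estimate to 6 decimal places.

0.725743

Method order is 4; weight 2^4 = 16.
16·0.7258420982 = 11.6134735712; subtract 0.7273328737 → 10.8861406975
(16·0.7258420982 − 0.7273328737)/(16 − 1) = 0.7257427132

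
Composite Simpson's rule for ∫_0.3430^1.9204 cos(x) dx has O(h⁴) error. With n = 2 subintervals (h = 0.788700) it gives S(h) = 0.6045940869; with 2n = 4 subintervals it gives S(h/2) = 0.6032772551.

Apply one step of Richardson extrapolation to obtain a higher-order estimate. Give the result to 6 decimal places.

Error is O(h^4); halving h shrinks it by 2^4 = 16.
16·0.6032772551 − 0.6045940869 = 9.0478419947
Denominator 16 − 1 = 15.
(16·0.6032772551 − 0.6045940869)/(16 − 1) = 0.6031894663

0.603189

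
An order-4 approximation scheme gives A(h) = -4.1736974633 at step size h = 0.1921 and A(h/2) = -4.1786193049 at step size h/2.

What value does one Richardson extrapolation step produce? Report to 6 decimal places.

-4.178947

r = 4, so 2^r = 16.
16*(-4.1786193049) = -66.8579088784; (-66.8579088784) − (-4.1736974633) = -62.6842114151
Divide by 2^4 − 1 = 15.
Extrapolated: (-62.6842114151) / 15 = -4.1789474277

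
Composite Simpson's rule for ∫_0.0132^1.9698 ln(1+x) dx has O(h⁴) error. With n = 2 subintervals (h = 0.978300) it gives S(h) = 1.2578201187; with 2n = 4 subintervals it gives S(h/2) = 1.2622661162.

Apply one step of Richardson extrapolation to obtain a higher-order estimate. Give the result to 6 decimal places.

1.262563

Error is O(h^4); halving h shrinks it by 2^4 = 16.
16×1.2622661162 = 20.1962578592; 20.1962578592 − 1.2578201187 = 18.9384377405
Divide by 2^4 − 1 = 15.
So the Richardson estimate is 1.2625625160.
Correction |R − A(h/2)| = 2.964e-04; gap |A(h/2) − A(h)| = 4.446e-03.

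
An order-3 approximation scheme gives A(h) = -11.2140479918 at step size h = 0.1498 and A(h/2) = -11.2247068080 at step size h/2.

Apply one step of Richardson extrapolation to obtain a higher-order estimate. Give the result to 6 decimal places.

-11.226229

The method has order 3: 2^3 = 8.
8×(-11.2247068080) − (-11.2140479918) = -78.5836064722
Divide by 2^3 − 1 = 7.
(8×(-11.2247068080) − (-11.2140479918))/(8 − 1) = -11.2262294960
Correction |R − A(h/2)| = 1.523e-03; gap |A(h/2) − A(h)| = 1.066e-02.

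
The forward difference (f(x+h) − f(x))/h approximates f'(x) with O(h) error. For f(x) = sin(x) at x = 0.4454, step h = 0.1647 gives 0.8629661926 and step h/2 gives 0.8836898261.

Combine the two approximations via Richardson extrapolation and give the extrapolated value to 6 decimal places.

0.904413

Method order is 1; weight 2^1 = 2.
Top: 2(0.8836898261) − (0.8629661926) = 0.9044134596
0.9044134596 ÷ 1 = 0.9044134596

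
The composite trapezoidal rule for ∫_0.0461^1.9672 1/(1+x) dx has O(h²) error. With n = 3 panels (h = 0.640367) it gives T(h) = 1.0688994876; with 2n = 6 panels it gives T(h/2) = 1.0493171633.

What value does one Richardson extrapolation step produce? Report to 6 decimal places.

Order 2 gives 2^r = 4 and 2^r − 1 = 3.
A(h/2) − A(h) = 1.0493171633 − 1.0688994876 = -0.0195823243
Correction (A(h/2) − A(h))/(4 − 1) = (-0.0195823243)/3 = -0.0065274414
R = A(h/2) + (A(h/2) − A(h))/3 = 1.0493171633 − 0.0065274414 = 1.0427897219
Shift from A(h/2): −0.0065274414.

1.042790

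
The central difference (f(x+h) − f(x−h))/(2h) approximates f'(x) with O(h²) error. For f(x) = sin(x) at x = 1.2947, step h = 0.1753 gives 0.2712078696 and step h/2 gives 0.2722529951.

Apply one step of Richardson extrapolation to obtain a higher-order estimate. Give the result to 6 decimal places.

0.272601

r = 2: numerator weight 4, denominator 3.
Weighted: 1.0890119804 − 0.2712078696 = 0.8178041108
(4*0.2722529951 − 0.2712078696)/(4 − 1) = 0.2726013703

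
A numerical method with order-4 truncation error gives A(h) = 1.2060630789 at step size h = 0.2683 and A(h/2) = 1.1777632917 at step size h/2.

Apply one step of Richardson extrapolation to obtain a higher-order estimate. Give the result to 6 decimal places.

The method has order 4: 2^4 = 16.
Top: 16(1.1777632917) − (1.2060630789) = 17.6381495883
R = 17.6381495883/15 = 1.1758766392
Gap between inputs: 2.830e-02; correction applied: −0.0018866525.

1.175877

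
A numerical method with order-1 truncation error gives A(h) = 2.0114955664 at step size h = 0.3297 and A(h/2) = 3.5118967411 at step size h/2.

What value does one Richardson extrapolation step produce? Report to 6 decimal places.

5.012298

Order 1 gives 2^r = 2 and 2^r − 1 = 1.
2·3.5118967411 = 7.0237934822; subtract 2.0114955664 → 5.0122979158
Divide by 2^1 − 1 = 1.
5.0122979158 ÷ 1 = 5.0122979158
Shift from A(h/2): +1.5004011747.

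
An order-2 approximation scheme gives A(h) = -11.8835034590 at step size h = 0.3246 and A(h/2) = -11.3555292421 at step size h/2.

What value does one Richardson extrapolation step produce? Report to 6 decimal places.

-11.179538

r = 2: numerator weight 4, denominator 3.
4·(-11.3555292421) = -45.4221169684; (-45.4221169684) − (-11.8835034590) = -33.5386135094
Denominator 4 − 1 = 3.
R = (-33.5386135094)/3 = -11.1795378365
Shift from A(h/2): +0.1759914056.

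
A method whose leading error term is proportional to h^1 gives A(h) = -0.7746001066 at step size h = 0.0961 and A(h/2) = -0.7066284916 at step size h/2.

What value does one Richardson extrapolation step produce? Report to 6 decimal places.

The method has order 1: 2^1 = 2.
Top: 2(-0.7066284916) − (-0.7746001066) = -0.6386568766
(2 × (-0.7066284916) − (-0.7746001066))/(2 − 1) = -0.6386568766

-0.638657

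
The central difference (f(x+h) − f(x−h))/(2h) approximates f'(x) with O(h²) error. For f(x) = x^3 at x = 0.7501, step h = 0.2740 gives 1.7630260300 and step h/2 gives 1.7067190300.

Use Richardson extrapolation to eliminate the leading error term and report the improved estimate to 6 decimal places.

1.687950

r = 2, so 2^r = 4.
Weighted: 6.8268761200 − 1.7630260300 = 5.0638500900
5.0638500900 ÷ 3 = 1.6879500300
Gap between inputs: 5.631e-02; correction applied: −0.0187690000.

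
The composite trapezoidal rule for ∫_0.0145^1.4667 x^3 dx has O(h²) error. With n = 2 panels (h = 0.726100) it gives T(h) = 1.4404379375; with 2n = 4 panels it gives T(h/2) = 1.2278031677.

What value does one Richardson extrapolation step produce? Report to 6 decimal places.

1.156925

The method has order 2: 2^2 = 4.
Top: 4(1.2278031677) − (1.4404379375) = 3.4707747333
Divide by 2^2 − 1 = 3.
Result: 1.1569249111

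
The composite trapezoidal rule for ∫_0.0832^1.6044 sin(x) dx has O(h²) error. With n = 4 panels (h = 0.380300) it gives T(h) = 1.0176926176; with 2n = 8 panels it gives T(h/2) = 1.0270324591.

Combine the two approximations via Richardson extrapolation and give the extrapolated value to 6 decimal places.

1.030146

Order 2 gives 2^r = 4 and 2^r − 1 = 3.
2^2·A(h/2) = 4.1081298364; minus A(h) gives 3.0904372188.
(4·1.0270324591 − 1.0176926176)/(4 − 1) = 1.0301457396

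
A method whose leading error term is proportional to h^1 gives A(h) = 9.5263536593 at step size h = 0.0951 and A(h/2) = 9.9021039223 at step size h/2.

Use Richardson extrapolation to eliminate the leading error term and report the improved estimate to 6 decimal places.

Leading term ∝ h^1; use weight 2 = 2^1.
Weighted: 19.8042078446 − 9.5263536593 = 10.2778541853
Denominator 2 − 1 = 1.
So the Richardson estimate is 10.2778541853.

10.277854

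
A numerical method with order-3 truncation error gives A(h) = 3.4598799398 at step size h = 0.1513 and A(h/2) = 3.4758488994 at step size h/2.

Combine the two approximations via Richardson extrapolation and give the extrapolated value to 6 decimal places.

Error is O(h^3); halving h shrinks it by 2^3 = 8.
Numerator 8·A(h/2) − A(h) = 8·3.4758488994 − 3.4598799398 = 24.3469112554
Denominator 8 − 1 = 7.
So the Richardson estimate is 3.4781301793.

3.478130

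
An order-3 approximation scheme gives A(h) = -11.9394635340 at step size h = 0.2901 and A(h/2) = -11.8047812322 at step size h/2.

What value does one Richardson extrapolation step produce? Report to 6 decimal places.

-11.785541

r = 3: numerator weight 8, denominator 7.
8·(-11.8047812322) = -94.4382498576; subtract (-11.9394635340) → -82.4987863236
Extrapolated: (-82.4987863236) / 7 = -11.7855409034
Gap between inputs: 1.347e-01; correction applied: +0.0192403288.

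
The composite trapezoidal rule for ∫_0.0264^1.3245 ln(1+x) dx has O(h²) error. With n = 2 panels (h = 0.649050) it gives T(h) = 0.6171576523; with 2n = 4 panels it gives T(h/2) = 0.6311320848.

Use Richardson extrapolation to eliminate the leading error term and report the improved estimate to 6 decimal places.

Order 2 gives 2^r = 4 and 2^r − 1 = 3.
4·0.6311320848 − 0.6171576523 = 1.9073706869
Divide by 2^2 − 1 = 3.
Extrapolated: 1.9073706869 / 3 = 0.6357902290
Correction |R − A(h/2)| = 4.658e-03; gap |A(h/2) − A(h)| = 1.397e-02.

0.635790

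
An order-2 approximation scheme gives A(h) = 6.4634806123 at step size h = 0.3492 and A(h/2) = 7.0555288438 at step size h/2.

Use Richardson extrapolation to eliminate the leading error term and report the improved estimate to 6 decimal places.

7.252878

Method order is 2; weight 2^2 = 4.
4*7.0555288438 = 28.2221153752; subtract 6.4634806123 → 21.7586347629
21.7586347629 ÷ 3 = 7.2528782543
Shift from A(h/2): +0.1973494105.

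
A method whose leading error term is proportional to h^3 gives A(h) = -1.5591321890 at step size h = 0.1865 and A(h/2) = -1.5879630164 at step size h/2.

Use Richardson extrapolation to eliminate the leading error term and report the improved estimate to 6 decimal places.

-1.592082

Order 3 gives 2^r = 8 and 2^r − 1 = 7.
8*(-1.5879630164) = -12.7037041312; (-12.7037041312) − (-1.5591321890) = -11.1445719422
Denominator 8 − 1 = 7.
Extrapolated: (-11.1445719422) / 7 = -1.5920817060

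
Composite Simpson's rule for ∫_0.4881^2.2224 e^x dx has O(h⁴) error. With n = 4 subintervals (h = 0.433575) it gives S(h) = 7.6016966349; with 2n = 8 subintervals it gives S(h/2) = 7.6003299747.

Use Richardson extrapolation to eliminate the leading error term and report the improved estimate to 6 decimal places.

7.600239

Error is O(h^4); halving h shrinks it by 2^4 = 16.
Top: 16(7.6003299747) − (7.6016966349) = 114.0035829603
Denominator 16 − 1 = 15.
Extrapolated: 114.0035829603 / 15 = 7.6002388640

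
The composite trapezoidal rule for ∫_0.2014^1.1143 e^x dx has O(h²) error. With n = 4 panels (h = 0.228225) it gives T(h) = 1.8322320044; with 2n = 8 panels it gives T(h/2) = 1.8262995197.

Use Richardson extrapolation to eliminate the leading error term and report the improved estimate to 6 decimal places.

1.824322

r = 2: numerator weight 4, denominator 3.
Numerator 4 × A(h/2) − A(h) = 4 × 1.8262995197 − 1.8322320044 = 5.4729660744
R = 5.4729660744/3 = 1.8243220248
Correction |R − A(h/2)| = 1.977e-03; gap |A(h/2) − A(h)| = 5.932e-03.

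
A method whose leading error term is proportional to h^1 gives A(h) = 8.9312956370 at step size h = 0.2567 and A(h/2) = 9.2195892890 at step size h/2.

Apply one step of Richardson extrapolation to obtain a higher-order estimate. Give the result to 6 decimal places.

9.507883

Error is O(h^1); halving h shrinks it by 2^1 = 2.
A(h/2) − A(h) = 9.2195892890 − 8.9312956370 = 0.2882936520
Divide by 2^1 − 1 = 1: 0.2882936520/1 = 0.2882936520
R = A(h/2) + (A(h/2) − A(h))/1 = 9.2195892890 + 0.2882936520 = 9.5078829410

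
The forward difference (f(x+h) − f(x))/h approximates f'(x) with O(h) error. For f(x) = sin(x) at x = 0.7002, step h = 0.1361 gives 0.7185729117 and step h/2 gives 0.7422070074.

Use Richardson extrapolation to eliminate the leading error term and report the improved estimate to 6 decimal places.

Method order is 1; weight 2^1 = 2.
2^1·A(h/2) = 1.4844140148; minus A(h) gives 0.7658411031.
Extrapolated: 0.7658411031 / 1 = 0.7658411031
Gap between inputs: 2.363e-02; correction applied: +0.0236340957.

0.765841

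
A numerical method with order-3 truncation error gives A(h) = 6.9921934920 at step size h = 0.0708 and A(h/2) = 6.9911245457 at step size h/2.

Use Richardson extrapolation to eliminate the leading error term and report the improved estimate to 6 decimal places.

Leading term ∝ h^3; use weight 8 = 2^3.
Numerator 8×A(h/2) − A(h) = 8×6.9911245457 − 6.9921934920 = 48.9368028736
Denominator 8 − 1 = 7.
48.9368028736 ÷ 7 = 6.9909718391

6.990972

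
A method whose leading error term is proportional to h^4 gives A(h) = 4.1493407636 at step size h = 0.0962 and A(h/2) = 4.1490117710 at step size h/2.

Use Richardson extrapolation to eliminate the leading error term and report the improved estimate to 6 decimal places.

Order 4 gives 2^r = 16 and 2^r − 1 = 15.
16*4.1490117710 = 66.3841883360; 66.3841883360 − 4.1493407636 = 62.2348475724
Divide by 2^4 − 1 = 15.
Extrapolated: 62.2348475724 / 15 = 4.1489898382
Shift from A(h/2): −0.0000219328.

4.148990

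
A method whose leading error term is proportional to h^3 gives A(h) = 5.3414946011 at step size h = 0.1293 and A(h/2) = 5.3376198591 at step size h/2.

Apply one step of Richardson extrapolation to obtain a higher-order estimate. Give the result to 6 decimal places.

5.337066

With r = 3 the leading error scales as h^3, so the weight is 2^3 = 8.
8×5.3376198591 − 5.3414946011 = 37.3594642717
Denominator 8 − 1 = 7.
Result: 5.3370663245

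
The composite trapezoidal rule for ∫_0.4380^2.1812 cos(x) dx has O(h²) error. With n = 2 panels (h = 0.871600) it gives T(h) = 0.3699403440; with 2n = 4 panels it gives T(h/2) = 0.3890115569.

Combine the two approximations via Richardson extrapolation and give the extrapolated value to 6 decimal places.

0.395369

Order 2 gives 2^r = 4 and 2^r − 1 = 3.
Weighted: 1.5560462276 − 0.3699403440 = 1.1861058836
Denominator 4 − 1 = 3.
Extrapolated: 1.1861058836 / 3 = 0.3953686279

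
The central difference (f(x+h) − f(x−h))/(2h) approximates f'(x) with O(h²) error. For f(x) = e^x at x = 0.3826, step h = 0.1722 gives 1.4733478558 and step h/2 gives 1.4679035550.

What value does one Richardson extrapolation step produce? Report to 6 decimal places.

1.466089

Order 2 gives 2^r = 4 and 2^r − 1 = 3.
4·1.4679035550 = 5.8716142200; 5.8716142200 − 1.4733478558 = 4.3982663642
4.3982663642 ÷ 3 = 1.4660887881
Gap between inputs: 5.444e-03; correction applied: −0.0018147669.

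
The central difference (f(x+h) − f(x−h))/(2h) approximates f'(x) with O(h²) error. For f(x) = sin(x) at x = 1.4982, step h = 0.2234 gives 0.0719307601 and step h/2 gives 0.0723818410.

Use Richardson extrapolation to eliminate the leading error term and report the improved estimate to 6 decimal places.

r = 2: numerator weight 4, denominator 3.
4 × 0.0723818410 = 0.2895273640; 0.2895273640 − 0.0719307601 = 0.2175966039
Extrapolated: 0.2175966039 / 3 = 0.0725322013

0.072532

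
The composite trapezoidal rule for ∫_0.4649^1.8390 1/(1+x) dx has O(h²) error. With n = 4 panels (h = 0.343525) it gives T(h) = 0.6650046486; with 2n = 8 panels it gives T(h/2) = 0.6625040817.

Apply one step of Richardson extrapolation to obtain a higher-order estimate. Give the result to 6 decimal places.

0.661671

The method has order 2: 2^2 = 4.
2^2 × A(h/2) = 2.6500163268; minus A(h) gives 1.9850116782.
Divide by 2^2 − 1 = 3.
(4 × 0.6625040817 − 0.6650046486)/(4 − 1) = 0.6616705594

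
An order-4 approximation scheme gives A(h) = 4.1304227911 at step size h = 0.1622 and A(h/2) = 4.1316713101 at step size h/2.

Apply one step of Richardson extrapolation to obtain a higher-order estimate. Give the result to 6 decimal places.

The method has order 4: 2^4 = 16.
16·4.1316713101 − 4.1304227911 = 61.9763181705
Divide by 2^4 − 1 = 15.
So the Richardson estimate is 4.1317545447.
Shift from A(h/2): +0.0000832346.

4.131755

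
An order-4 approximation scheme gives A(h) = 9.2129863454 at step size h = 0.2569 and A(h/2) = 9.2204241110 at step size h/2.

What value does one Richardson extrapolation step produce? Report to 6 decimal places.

With r = 4 the leading error scales as h^4, so the weight is 2^4 = 16.
16·9.2204241110 = 147.5267857760; subtract 9.2129863454 → 138.3137994306
Extrapolated: 138.3137994306 / 15 = 9.2209199620
Shift from A(h/2): +0.0004958510.

9.220920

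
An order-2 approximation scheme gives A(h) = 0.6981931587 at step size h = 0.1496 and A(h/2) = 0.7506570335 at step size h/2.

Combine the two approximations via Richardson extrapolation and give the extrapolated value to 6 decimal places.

0.768145

Leading term ∝ h^2; use weight 4 = 2^2.
Top: 4(0.7506570335) − (0.6981931587) = 2.3044349753
(4×0.7506570335 − 0.6981931587)/(4 − 1) = 0.7681449918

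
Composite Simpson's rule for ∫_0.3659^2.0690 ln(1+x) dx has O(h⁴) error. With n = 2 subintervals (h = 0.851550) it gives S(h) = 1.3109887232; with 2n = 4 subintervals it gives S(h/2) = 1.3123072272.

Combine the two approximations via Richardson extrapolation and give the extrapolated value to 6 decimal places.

1.312395

Order 4 gives 2^r = 16 and 2^r − 1 = 15.
16·1.3123072272 = 20.9969156352; 20.9969156352 − 1.3109887232 = 19.6859269120
Extrapolated: 19.6859269120 / 15 = 1.3123951275
Gap between inputs: 1.319e-03; correction applied: +0.0000879003.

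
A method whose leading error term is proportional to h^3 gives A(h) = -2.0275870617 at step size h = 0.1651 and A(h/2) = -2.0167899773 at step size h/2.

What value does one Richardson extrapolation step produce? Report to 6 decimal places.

Method order is 3; weight 2^3 = 8.
Top: 8(-2.0167899773) − (-2.0275870617) = -14.1067327567
Divide by 2^3 − 1 = 7.
(8*(-2.0167899773) − (-2.0275870617))/(8 − 1) = -2.0152475367
Shift from A(h/2): +0.0015424406.

-2.015248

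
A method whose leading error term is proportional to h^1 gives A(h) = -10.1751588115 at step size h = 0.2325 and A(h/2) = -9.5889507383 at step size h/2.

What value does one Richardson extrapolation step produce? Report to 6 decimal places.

-9.002743

Order 1 gives 2^r = 2 and 2^r − 1 = 1.
2·(-9.5889507383) = -19.1779014766; subtract (-10.1751588115) → -9.0027426651
Denominator 2 − 1 = 1.
(-9.0027426651) ÷ 1 = -9.0027426651
Shift from A(h/2): +0.5862080732.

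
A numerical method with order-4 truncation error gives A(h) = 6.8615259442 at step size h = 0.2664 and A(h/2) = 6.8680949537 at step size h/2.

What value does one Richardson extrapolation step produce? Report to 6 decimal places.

6.868533

Leading term ∝ h^4; use weight 16 = 2^4.
16*6.8680949537 = 109.8895192592; subtract 6.8615259442 → 103.0279933150
Divide by 2^4 − 1 = 15.
Result: 6.8685328877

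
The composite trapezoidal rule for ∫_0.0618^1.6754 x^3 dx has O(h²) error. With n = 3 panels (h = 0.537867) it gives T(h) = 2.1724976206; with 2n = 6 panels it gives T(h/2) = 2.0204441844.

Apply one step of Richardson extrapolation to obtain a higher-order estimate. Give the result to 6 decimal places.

r = 2: numerator weight 4, denominator 3.
4*2.0204441844 = 8.0817767376; 8.0817767376 − 2.1724976206 = 5.9092791170
Extrapolated: 5.9092791170 / 3 = 1.9697597057

1.969760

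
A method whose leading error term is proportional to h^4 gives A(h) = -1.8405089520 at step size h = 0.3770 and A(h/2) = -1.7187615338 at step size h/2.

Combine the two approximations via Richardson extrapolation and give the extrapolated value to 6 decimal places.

-1.710645

r = 4, so 2^r = 16.
16*(-1.7187615338) − (-1.8405089520) = -25.6596755888
R = (-25.6596755888)/15 = -1.7106450393
Shift from A(h/2): +0.0081164945.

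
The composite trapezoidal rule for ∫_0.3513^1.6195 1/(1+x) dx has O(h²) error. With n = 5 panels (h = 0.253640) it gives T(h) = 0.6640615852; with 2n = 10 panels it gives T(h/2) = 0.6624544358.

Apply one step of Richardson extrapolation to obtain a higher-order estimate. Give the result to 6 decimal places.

0.661919

r = 2, so 2^r = 4.
Difference of the inputs: 0.6624544358 − 0.6640615852 = -0.0016071494
Divide by 2^2 − 1 = 3: (-0.0016071494)/3 = -0.0005357165
R = A(h/2) + (A(h/2) − A(h))/3 = 0.6624544358 − 0.0005357165 = 0.6619187193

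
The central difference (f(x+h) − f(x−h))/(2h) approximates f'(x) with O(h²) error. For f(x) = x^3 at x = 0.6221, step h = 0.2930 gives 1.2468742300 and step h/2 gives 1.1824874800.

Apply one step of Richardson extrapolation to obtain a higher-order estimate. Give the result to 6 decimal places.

r = 2: numerator weight 4, denominator 3.
4*1.1824874800 = 4.7299499200; subtract 1.2468742300 → 3.4830756900
Extrapolated: 3.4830756900 / 3 = 1.1610252300

1.161025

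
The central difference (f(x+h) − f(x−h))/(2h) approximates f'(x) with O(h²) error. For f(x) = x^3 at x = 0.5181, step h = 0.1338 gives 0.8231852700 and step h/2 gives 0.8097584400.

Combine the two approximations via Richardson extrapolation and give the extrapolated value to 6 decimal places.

r = 2: numerator weight 4, denominator 3.
2^2 × A(h/2) = 3.2390337600; minus A(h) gives 2.4158484900.
Denominator 4 − 1 = 3.
2.4158484900 ÷ 3 = 0.8052828300

0.805283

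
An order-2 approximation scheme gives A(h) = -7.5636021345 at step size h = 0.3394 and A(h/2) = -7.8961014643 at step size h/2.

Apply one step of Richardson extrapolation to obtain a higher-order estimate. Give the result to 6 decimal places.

Error is O(h^2); halving h shrinks it by 2^2 = 4.
2^2·A(h/2) = -31.5844058572; minus A(h) gives -24.0208037227.
Divide by 2^2 − 1 = 3.
Result: -8.0069345742
Correction |R − A(h/2)| = 1.108e-01; gap |A(h/2) − A(h)| = 3.325e-01.

-8.006935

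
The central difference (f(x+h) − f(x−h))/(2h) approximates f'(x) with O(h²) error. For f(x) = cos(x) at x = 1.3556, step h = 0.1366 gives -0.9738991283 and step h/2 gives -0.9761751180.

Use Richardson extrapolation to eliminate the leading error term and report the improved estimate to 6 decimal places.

Error is O(h^2); halving h shrinks it by 2^2 = 4.
Top: 4(-0.9761751180) − (-0.9738991283) = -2.9308013437
Divide by 2^2 − 1 = 3.
R = (-2.9308013437)/3 = -0.9769337812

-0.976934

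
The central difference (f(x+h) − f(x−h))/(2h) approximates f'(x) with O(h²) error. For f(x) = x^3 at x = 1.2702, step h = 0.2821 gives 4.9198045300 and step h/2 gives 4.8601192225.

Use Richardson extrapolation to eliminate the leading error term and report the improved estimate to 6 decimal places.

4.840224

Order 2 gives 2^r = 4 and 2^r − 1 = 3.
2^2×A(h/2) = 19.4404768900; minus A(h) gives 14.5206723600.
Divide by 2^2 − 1 = 3.
R = 14.5206723600/3 = 4.8402241200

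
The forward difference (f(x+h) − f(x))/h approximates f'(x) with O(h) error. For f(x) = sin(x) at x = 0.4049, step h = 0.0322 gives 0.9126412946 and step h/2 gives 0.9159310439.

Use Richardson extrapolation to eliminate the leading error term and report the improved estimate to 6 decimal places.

0.919221

Leading term ∝ h^1; use weight 2 = 2^1.
Numerator 2×A(h/2) − A(h) = 2×0.9159310439 − 0.9126412946 = 0.9192207932
Divide by 2^1 − 1 = 1.
So the Richardson estimate is 0.9192207932.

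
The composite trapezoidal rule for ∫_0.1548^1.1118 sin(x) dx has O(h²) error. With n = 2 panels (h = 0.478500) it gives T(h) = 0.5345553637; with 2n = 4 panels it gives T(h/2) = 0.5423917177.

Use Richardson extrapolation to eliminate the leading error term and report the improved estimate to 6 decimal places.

0.545004

With r = 2 the leading error scales as h^2, so the weight is 2^2 = 4.
Top: 4(0.5423917177) − (0.5345553637) = 1.6350115071
Extrapolated: 1.6350115071 / 3 = 0.5450038357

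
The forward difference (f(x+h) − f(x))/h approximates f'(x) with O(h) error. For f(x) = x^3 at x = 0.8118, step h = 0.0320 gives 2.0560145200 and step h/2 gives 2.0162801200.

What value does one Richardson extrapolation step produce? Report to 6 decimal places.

1.976546

Order 1 gives 2^r = 2 and 2^r − 1 = 1.
Difference of the inputs: 2.0162801200 − 2.0560145200 = -0.0397344000
Divide by 2^1 − 1 = 1: (-0.0397344000)/1 = -0.0397344000
R = 2.0162801200 − 0.0397344000 = 1.9765457200
Shift from A(h/2): −0.0397344000.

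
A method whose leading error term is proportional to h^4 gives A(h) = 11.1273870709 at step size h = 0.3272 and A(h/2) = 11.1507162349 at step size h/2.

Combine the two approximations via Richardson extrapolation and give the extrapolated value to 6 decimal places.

Error is O(h^4); halving h shrinks it by 2^4 = 16.
16 × 11.1507162349 = 178.4114597584; subtract 11.1273870709 → 167.2840726875
(16 × 11.1507162349 − 11.1273870709)/(16 − 1) = 11.1522715125
Shift from A(h/2): +0.0015552776.

11.152272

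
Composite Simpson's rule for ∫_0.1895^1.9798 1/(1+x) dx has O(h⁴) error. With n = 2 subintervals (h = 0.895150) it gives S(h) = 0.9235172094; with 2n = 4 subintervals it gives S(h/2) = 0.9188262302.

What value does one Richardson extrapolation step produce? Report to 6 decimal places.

0.918513

Order 4 gives 2^r = 16 and 2^r − 1 = 15.
16 × 0.9188262302 = 14.7012196832; subtract 0.9235172094 → 13.7777024738
R = 13.7777024738/15 = 0.9185134983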